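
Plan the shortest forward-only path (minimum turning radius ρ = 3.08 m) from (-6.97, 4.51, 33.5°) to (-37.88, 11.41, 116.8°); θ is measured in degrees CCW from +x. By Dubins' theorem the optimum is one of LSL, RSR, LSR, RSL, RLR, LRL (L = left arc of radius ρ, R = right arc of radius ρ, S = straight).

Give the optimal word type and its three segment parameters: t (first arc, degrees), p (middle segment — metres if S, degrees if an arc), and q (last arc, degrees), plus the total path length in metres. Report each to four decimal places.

LSR: t = 147.4538°, p = 26.3620 m, q = 64.1538°, L = 37.7372 m

Let ψ = atan2(Δy, Δx) = atan2(6.90, -30.91) = 167.4162° be the start→goal bearing.
Normalize: d = |goal − start| / ρ = 31.670777/3.08 = 10.282720, α = (θ_start − ψ) mod 360° = 226.0838° = 3.945906 rad, β = (θ_goal − ψ) mod 360° = 309.3838° = 5.399765 rad.
Common terms: sin α = -0.720354, cos α = -0.693606, sin β = -0.772914, cos β = 0.634511, cos(α−β) = 0.116671, d² = 105.734325. Work in radians in the unit-radius frame; every candidate has L = ρ·(t + p + q).
LSL: p² = 2 + d² − 2cos(α−β) + 2d(sin α − sin β) = 108.581885; p = √p² = 10.420263; φ = atan2(cos β − cos α, d + sin α − sin β) = 0.127803 rad; t = (φ − α) mod 2π = 2.465082 rad, q = (β − φ) mod 2π = 5.271962 rad → L = 3.08·(2.465082 + 10.420263 + 5.271962) = 3.08·18.157308 = 55.924508 m
RSR: p² = 2 + d² − 2cos(α−β) + 2d(sin β − sin α) = 106.420082; p = √p² = 10.316011; φ = atan2(cos α − cos β, d − sin α + sin β) = -0.129102 rad; t = (α − φ) mod 2π = 4.075007 rad, q = (φ − β) mod 2π = 0.754319 rad → L = 3.08·(4.075007 + 10.316011 + 0.754319) = 3.08·15.145337 = 46.647638 m
LSR: p² = d² − 2 + 2cos(α−β) + 2d(sin α + sin β) = 73.257954; p = √p² = 8.559086; φ = atan2(−cos α − cos β, d + sin α + sin β) − atan2(−2, p) = 0.236274 rad; t = (φ − α) mod 2π = 2.573554 rad, q = (φ − β) mod 2π = 1.119694 rad → L = 3.08·(2.573554 + 8.559086 + 1.119694) = 3.08·12.252334 = 37.737190 m
RSL: p² = d² − 2 + 2cos(α−β) − 2d(sin α + sin β) = 134.677379; p = √p² = 11.605058; φ = atan2(cos α + cos β, d − sin α − sin β) − atan2(2, p) = -0.175680 rad; t = (α − φ) mod 2π = 4.121586 rad, q = (β − φ) mod 2π = 5.575446 rad → L = 3.08·(4.121586 + 11.605058 + 5.575446) = 3.08·21.302090 = 65.610438 m
RLR: c = (6 − d² + 2cos(α−β) + 2d(sin α − sin β))/8 = -12.302510, |c| > 1 → infeasible
LRL: c = (6 − d² + 2cos(α−β) − 2d(sin α − sin β))/8 = -12.572736, |c| > 1 → infeasible
Shortest: LSR with L = 37.737190 m ≈ 37.7372 m
Convert LSR to answer units (arcs ×180/π): t = 2.573554·180/π = 147.4538°, p = ρ·p = 3.08·8.559086 = 26.3620 m, q = 1.119694·180/π = 64.1538°, L = 37.7372 m.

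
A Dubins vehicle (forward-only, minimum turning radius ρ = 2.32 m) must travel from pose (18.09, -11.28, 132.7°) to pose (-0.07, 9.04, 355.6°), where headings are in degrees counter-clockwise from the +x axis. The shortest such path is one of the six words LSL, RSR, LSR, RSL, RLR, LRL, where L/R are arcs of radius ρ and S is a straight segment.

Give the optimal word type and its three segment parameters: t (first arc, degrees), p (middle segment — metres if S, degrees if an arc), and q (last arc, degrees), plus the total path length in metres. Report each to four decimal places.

Let ψ = atan2(Δy, Δx) = atan2(20.32, -18.16) = 131.7872° be the start→goal bearing.
Normalize: d = |goal − start| / ρ = 27.252303/2.32 = 11.746682, α = (θ_start − ψ) mod 360° = 0.9128° = 0.015932 rad, β = (θ_goal − ψ) mod 360° = 223.8128° = 3.906271 rad.
Common terms: sin α = 0.015931, cos α = 0.999873, sin β = -0.692305, cos β = -0.721605, cos(α−β) = -0.732543, d² = 137.984542. Work in radians in the unit-radius frame; every candidate has L = ρ·(t + p + q).
LSL: p² = 2 + d² − 2cos(α−β) + 2d(sin α − sin β) = 158.088464; p = √p² = 12.573324; φ = atan2(cos β − cos α, d + sin α − sin β) = -0.137347 rad; t = (φ − α) mod 2π = 6.129907 rad, q = (β − φ) mod 2π = 4.043617 rad → L = 2.32·(6.129907 + 12.573324 + 4.043617) = 2.32·22.746848 = 52.772687 m
RSR: p² = 2 + d² − 2cos(α−β) + 2d(sin β − sin α) = 124.810792; p = √p² = 11.171875; φ = atan2(cos α − cos β, d − sin α + sin β) = 0.154707 rad; t = (α − φ) mod 2π = 6.144410 rad, q = (φ − β) mod 2π = 2.531622 rad → L = 2.32·(6.144410 + 11.171875 + 2.531622) = 2.32·19.847907 = 46.047144 m
LSR: p² = d² − 2 + 2cos(α−β) + 2d(sin α + sin β) = 118.629164; p = √p² = 10.891702; φ = atan2(−cos α − cos β, d + sin α + sin β) − atan2(−2, p) = 0.156472 rad; t = (φ − α) mod 2π = 0.140540 rad, q = (φ − β) mod 2π = 2.533387 rad → L = 2.32·(0.140540 + 10.891702 + 2.533387) = 2.32·13.565628 = 31.472258 m
RSL: p² = d² − 2 + 2cos(α−β) − 2d(sin α + sin β) = 150.409749; p = √p² = 12.264165; φ = atan2(cos α + cos β, d − sin α − sin β) − atan2(2, p) = -0.139258 rad; t = (α − φ) mod 2π = 0.155190 rad, q = (β − φ) mod 2π = 4.045529 rad → L = 2.32·(0.155190 + 12.264165 + 4.045529) = 2.32·16.464884 = 38.198530 m
RLR: c = (6 − d² + 2cos(α−β) + 2d(sin α − sin β))/8 = -14.601349, |c| > 1 → infeasible
LRL: c = (6 − d² + 2cos(α−β) − 2d(sin α − sin β))/8 = -18.761058, |c| > 1 → infeasible
Shortest: LSR with L = 31.472258 m ≈ 31.4723 m
Convert LSR to answer units (arcs ×180/π): t = 0.140540·180/π = 8.0524°, p = ρ·p = 2.32·10.891702 = 25.2687 m, q = 2.533387·180/π = 145.1524°, L = 31.4723 m.

LSR: t = 8.0524°, p = 25.2687 m, q = 145.1524°, L = 31.4723 m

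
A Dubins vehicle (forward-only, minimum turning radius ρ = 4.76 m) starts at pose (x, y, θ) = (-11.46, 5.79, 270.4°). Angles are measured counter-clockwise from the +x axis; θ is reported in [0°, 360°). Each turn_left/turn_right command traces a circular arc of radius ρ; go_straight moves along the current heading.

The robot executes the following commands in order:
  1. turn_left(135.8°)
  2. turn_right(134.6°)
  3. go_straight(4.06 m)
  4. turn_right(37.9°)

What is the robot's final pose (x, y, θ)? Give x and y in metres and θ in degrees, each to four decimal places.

(4.1206, -7.6424, 233.7000°)

set_pose: (x, y, θ) = (-11.4600, 5.7900, 270.4000°), ρ = 4.76
turn_left(135.8°): centre at ρ to the left, rotate +135.8° → (-3.2645, 2.5286, 406.2000° ≡ 46.2000°)
turn_right(134.6°): centre at ρ to the right, rotate −134.6° → (4.9292, -0.6331, -88.4000° ≡ 271.6000°)
go_straight(4.06): x += 4.06·cos θ, y += 4.06·sin θ → (5.0425, -4.6915, 271.6000°)
turn_right(37.9°): centre at ρ to the right, rotate −37.9° → (4.1206, -7.6424, 233.7000°)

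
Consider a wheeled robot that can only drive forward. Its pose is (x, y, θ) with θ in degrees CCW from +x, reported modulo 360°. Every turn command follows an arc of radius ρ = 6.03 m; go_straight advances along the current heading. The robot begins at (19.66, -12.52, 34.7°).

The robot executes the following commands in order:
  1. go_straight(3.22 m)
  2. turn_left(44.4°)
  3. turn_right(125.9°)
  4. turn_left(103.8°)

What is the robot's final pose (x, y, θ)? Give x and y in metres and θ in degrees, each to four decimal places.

(44.5655, -3.0384, 57.0000°)

set_pose: (x, y, θ) = (19.6600, -12.5200, 34.7000°), ρ = 6.03
go_straight(3.22): x += 3.22·cos θ, y += 3.22·sin θ → (22.3073, -10.6869, 34.7000°)
turn_left(44.4°): centre at ρ to the left, rotate +44.4° → (24.7958, -6.8696, 79.1000°)
turn_right(125.9°): centre at ρ to the right, rotate −125.9° → (35.1127, -3.8821, -46.8000° ≡ 313.2000°)
turn_left(103.8°): centre at ρ to the left, rotate +103.8° → (44.5655, -3.0384, 417.0000° ≡ 57.0000°)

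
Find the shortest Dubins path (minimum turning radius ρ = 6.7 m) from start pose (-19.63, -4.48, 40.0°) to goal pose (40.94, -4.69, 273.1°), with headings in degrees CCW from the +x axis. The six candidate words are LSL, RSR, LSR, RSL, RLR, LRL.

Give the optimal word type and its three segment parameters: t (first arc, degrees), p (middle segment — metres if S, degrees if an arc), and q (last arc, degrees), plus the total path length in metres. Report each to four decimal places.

Let ψ = atan2(Δy, Δx) = atan2(-0.21, 60.57) = -0.1986° be the start→goal bearing.
Normalize: d = |goal − start| / ρ = 60.570364/6.7 = 9.040353, α = (θ_start − ψ) mod 360° = 40.1986° = 0.701599 rad, β = (θ_goal − ψ) mod 360° = 273.2986° = 4.769961 rad.
Common terms: sin α = 0.645440, cos α = 0.763811, sin β = -0.998343, cos β = 0.057540, cos(α−β) = -0.600420, d² = 81.727980. Work in radians in the unit-radius frame; every candidate has L = ρ·(t + p + q).
LSL: p² = 2 + d² − 2cos(α−β) + 2d(sin α − sin β) = 114.649574; p = √p² = 10.707454; φ = atan2(cos β − cos α, d + sin α − sin β) = -0.066009 rad; t = (φ − α) mod 2π = 5.515578 rad, q = (β − φ) mod 2π = 4.835970 rad → L = 6.7·(5.515578 + 10.707454 + 4.835970) = 6.7·21.059002 = 141.095313 m
RSR: p² = 2 + d² − 2cos(α−β) + 2d(sin β − sin α) = 55.208066; p = √p² = 7.430213; φ = atan2(cos α − cos β, d − sin α + sin β) = 0.095198 rad; t = (α − φ) mod 2π = 0.606401 rad, q = (φ − β) mod 2π = 1.608422 rad → L = 6.7·(0.606401 + 7.430213 + 1.608422) = 6.7·9.645036 = 64.621741 m
LSR: p² = d² − 2 + 2cos(α−β) + 2d(sin α + sin β) = 72.146394; p = √p² = 8.493903; φ = atan2(−cos α − cos β, d + sin α + sin β) − atan2(−2, p) = 0.136986 rad; t = (φ − α) mod 2π = 5.718573 rad, q = (φ − β) mod 2π = 1.650210 rad → L = 6.7·(5.718573 + 8.493903 + 1.650210) = 6.7·15.862686 = 106.280000 m
RSL: p² = d² − 2 + 2cos(α−β) − 2d(sin α + sin β) = 84.907884; p = √p² = 9.214547; φ = atan2(cos α + cos β, d − sin α − sin β) − atan2(2, p) = -0.126514 rad; t = (α − φ) mod 2π = 0.828113 rad, q = (β − φ) mod 2π = 4.896475 rad → L = 6.7·(0.828113 + 9.214547 + 4.896475) = 6.7·14.939136 = 100.092210 m
RLR: c = (6 − d² + 2cos(α−β) + 2d(sin α − sin β))/8 = -5.901008, |c| > 1 → infeasible
LRL: c = (6 − d² + 2cos(α−β) − 2d(sin α − sin β))/8 = -13.331197, |c| > 1 → infeasible
Shortest: RSR with L = 64.621741 m ≈ 64.6217 m
Convert RSR to answer units (arcs ×180/π): t = 0.606401·180/π = 34.7442°, p = ρ·p = 6.7·7.430213 = 49.7824 m, q = 1.608422·180/π = 92.1558°, L = 64.6217 m.

RSR: t = 34.7442°, p = 49.7824 m, q = 92.1558°, L = 64.6217 m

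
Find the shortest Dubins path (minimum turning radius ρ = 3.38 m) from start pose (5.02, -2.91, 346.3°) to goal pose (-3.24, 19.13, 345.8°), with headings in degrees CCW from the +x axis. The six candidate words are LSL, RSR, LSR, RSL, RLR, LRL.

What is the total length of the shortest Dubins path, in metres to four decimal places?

35.7352 m

Let ψ = atan2(Δy, Δx) = atan2(22.04, -8.26) = 110.5446° be the start→goal bearing.
Normalize: d = |goal − start| / ρ = 23.536975/3.38 = 6.963602, α = (θ_start − ψ) mod 360° = 235.7554° = 4.114707 rad, β = (θ_goal − ψ) mod 360° = 235.2554° = 4.105980 rad.
Common terms: sin α = -0.826642, cos α = -0.562728, sin β = -0.821700, cos β = -0.569920, cos(α−β) = 0.999962, d² = 48.491754. Work in radians in the unit-radius frame; every candidate has L = ρ·(t + p + q).
LSL: p² = 2 + d² − 2cos(α−β) + 2d(sin α − sin β) = 48.423000; p = √p² = 6.958664; φ = atan2(cos β − cos α, d + sin α − sin β) = -0.001034 rad; t = (φ − α) mod 2π = 2.167445 rad, q = (β − φ) mod 2π = 4.107014 rad → L = 3.38·(2.167445 + 6.958664 + 4.107014) = 3.38·13.233122 = 44.727954 m
RSR: p² = 2 + d² − 2cos(α−β) + 2d(sin β − sin α) = 48.560661; p = √p² = 6.968548; φ = atan2(cos α − cos β, d − sin α + sin β) = 0.001032 rad; t = (α − φ) mod 2π = 4.113675 rad, q = (φ − β) mod 2π = 2.178237 rad → L = 3.38·(4.113675 + 6.968548 + 2.178237) = 3.38·13.260460 = 44.820355 m
LSR: p² = d² − 2 + 2cos(α−β) + 2d(sin α + sin β) = 25.534876; p = √p² = 5.053205; φ = atan2(−cos α − cos β, d + sin α + sin β) − atan2(−2, p) = 0.586824 rad; t = (φ − α) mod 2π = 2.755302 rad, q = (φ − β) mod 2π = 2.764029 rad → L = 3.38·(2.755302 + 5.053205 + 2.764029) = 3.38·10.572535 = 35.735168 m
RSL: p² = d² − 2 + 2cos(α−β) − 2d(sin α + sin β) = 71.448481; p = √p² = 8.452720; φ = atan2(cos α + cos β, d − sin α − sin β) − atan2(2, p) = -0.363107 rad; t = (α − φ) mod 2π = 4.477814 rad, q = (β − φ) mod 2π = 4.469088 rad → L = 3.38·(4.477814 + 8.452720 + 4.469088) = 3.38·17.399623 = 58.810724 m
RLR: c = (6 − d² + 2cos(α−β) + 2d(sin α − sin β))/8 = -5.070083, |c| > 1 → infeasible
LRL: c = (6 − d² + 2cos(α−β) − 2d(sin α − sin β))/8 = -5.052875, |c| > 1 → infeasible
Shortest: LSR with L = 35.735168 m ≈ 35.7352 m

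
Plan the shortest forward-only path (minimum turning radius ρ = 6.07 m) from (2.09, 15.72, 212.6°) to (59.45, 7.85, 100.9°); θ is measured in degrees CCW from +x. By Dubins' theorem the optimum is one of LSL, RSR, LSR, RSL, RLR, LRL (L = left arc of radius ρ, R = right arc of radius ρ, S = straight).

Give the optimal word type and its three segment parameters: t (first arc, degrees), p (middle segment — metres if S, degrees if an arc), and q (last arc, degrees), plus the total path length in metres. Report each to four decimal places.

LSL: t = 142.7625°, p = 48.2873 m, q = 105.5375°, L = 74.5925 m

Let ψ = atan2(Δy, Δx) = atan2(-7.87, 57.36) = -7.8124° be the start→goal bearing.
Normalize: d = |goal − start| / ρ = 57.897379/6.07 = 9.538283, α = (θ_start − ψ) mod 360° = 220.4124° = 3.846922 rad, β = (θ_goal − ψ) mod 360° = 108.7124° = 1.897389 rad.
Common terms: sin α = -0.648285, cos α = -0.761398, sin β = 0.947141, cos β = -0.320818, cos(α−β) = -0.369747, d² = 90.978846. Work in radians in the unit-radius frame; every candidate has L = ρ·(t + p + q).
LSL: p² = 2 + d² − 2cos(α−β) + 2d(sin α − sin β) = 63.283097; p = √p² = 7.955067; φ = atan2(cos β − cos α, d + sin α − sin β) = 0.055412 rad; t = (φ − α) mod 2π = 2.491675 rad, q = (β − φ) mod 2π = 1.841978 rad → L = 6.07·(2.491675 + 7.955067 + 1.841978) = 6.07·12.288720 = 74.592530 m
RSR: p² = 2 + d² − 2cos(α−β) + 2d(sin β − sin α) = 124.153583; p = √p² = 11.142423; φ = atan2(cos α − cos β, d − sin α + sin β) = -0.039551 rad; t = (α − φ) mod 2π = 3.886473 rad, q = (φ − β) mod 2π = 4.346245 rad → L = 6.07·(3.886473 + 11.142423 + 4.346245) = 6.07·19.375141 = 117.607104 m
LSR: p² = d² − 2 + 2cos(α−β) + 2d(sin α + sin β) = 93.940499; p = √p² = 9.692291; φ = atan2(−cos α − cos β, d + sin α + sin β) − atan2(−2, p) = 0.313066 rad; t = (φ − α) mod 2π = 2.749329 rad, q = (φ − β) mod 2π = 4.698862 rad → L = 6.07·(2.749329 + 9.692291 + 4.698862) = 6.07·17.140482 = 104.042724 m
RSL: p² = d² − 2 + 2cos(α−β) − 2d(sin α + sin β) = 82.538207; p = √p² = 9.085054; φ = atan2(cos α + cos β, d − sin α − sin β) − atan2(2, p) = -0.333284 rad; t = (α − φ) mod 2π = 4.180207 rad, q = (β − φ) mod 2π = 2.230674 rad → L = 6.07·(4.180207 + 9.085054 + 2.230674) = 6.07·15.495935 = 94.060324 m
RLR: c = (6 − d² + 2cos(α−β) + 2d(sin α − sin β))/8 = -14.519198, |c| > 1 → infeasible
LRL: c = (6 − d² + 2cos(α−β) − 2d(sin α − sin β))/8 = -6.910387, |c| > 1 → infeasible
Shortest: LSL with L = 74.592530 m ≈ 74.5925 m
Convert LSL to answer units (arcs ×180/π): t = 2.491675·180/π = 142.7625°, p = ρ·p = 6.07·7.955067 = 48.2873 m, q = 1.841978·180/π = 105.5375°, L = 74.5925 m.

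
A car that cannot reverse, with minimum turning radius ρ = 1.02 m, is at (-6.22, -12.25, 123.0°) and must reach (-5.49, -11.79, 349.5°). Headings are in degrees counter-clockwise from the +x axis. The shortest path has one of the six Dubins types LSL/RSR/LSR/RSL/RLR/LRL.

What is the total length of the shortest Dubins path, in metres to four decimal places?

7.5099 m

Let ψ = atan2(Δy, Δx) = atan2(0.46, 0.73) = 32.2165° be the start→goal bearing.
Normalize: d = |goal − start| / ρ = 0.862844/1.02 = 0.845926, α = (θ_start − ψ) mod 360° = 90.7835° = 1.584470 rad, β = (θ_goal − ψ) mod 360° = 317.2835° = 5.537641 rad.
Common terms: sin α = 0.999907, cos α = -0.013673, sin β = -0.678372, cos β = 0.734719, cos(α−β) = -0.688355, d² = 0.715590. Work in radians in the unit-radius frame; every candidate has L = ρ·(t + p + q).
LSL: p² = 2 + d² − 2cos(α−β) + 2d(sin α − sin β) = 6.931697; p = √p² = 2.632812; φ = atan2(cos β − cos α, d + sin α − sin β) = 0.288230 rad; t = (φ − α) mod 2π = 4.986945 rad, q = (β − φ) mod 2π = 5.249411 rad → L = 1.02·(4.986945 + 2.632812 + 5.249411) = 1.02·12.869168 = 13.126551 m
RSR: p² = 2 + d² − 2cos(α−β) + 2d(sin β − sin α) = 1.252902; p = √p² = 1.119331; φ = atan2(cos α − cos β, d − sin α + sin β) = -2.409259 rad; t = (α − φ) mod 2π = 3.993729 rad, q = (φ − β) mod 2π = 4.619470 rad → L = 1.02·(3.993729 + 1.119331 + 4.619470) = 1.02·9.732531 = 9.927181 m
LSR: p² = d² − 2 + 2cos(α−β) + 2d(sin α + sin β) = -2.117130 < 0 → infeasible
RSL: p² = d² − 2 + 2cos(α−β) − 2d(sin α + sin β) = -3.205108 < 0 → infeasible
RLR: c = (6 − d² + 2cos(α−β) + 2d(sin α − sin β))/8 = 0.843387; p = 2π − arccos c = 5.715946 rad; φ = atan2(cos α − cos β, d − sin α + sin β) = -2.409259 rad; t = (α − φ + p/2) mod 2π = 0.568517 rad, q = (α − β − t + p) mod 2π = 1.194258 rad → L = 1.02·(0.568517 + 5.715946 + 1.194258) = 1.02·7.478720 = 7.628295 m
LRL: c = (6 − d² + 2cos(α−β) − 2d(sin α − sin β))/8 = 0.133538; p = 2π − arccos c = 4.846327 rad; φ = atan2(cos β − cos α, d + sin α − sin β) = 0.288230 rad; t = (φ − α + p/2) mod 2π = 1.126924 rad, q = (β − α − t + p) mod 2π = 1.389389 rad → L = 1.02·(1.126924 + 4.846327 + 1.389389) = 1.02·7.362639 = 7.509892 m
Shortest: LRL with L = 7.509892 m ≈ 7.5099 m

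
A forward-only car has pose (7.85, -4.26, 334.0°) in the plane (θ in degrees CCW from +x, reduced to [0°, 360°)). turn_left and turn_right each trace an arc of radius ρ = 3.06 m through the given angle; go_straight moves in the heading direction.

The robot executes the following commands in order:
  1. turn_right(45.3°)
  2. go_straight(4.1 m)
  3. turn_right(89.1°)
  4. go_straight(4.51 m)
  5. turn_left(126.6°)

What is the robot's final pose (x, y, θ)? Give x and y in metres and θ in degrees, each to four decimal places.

(3.9251, -20.7150, 326.2000°)

set_pose: (x, y, θ) = (7.8500, -4.2600, 334.0000°), ρ = 3.06
turn_right(45.3°): centre at ρ to the right, rotate −45.3° → (9.4070, -6.0292, 288.7000°)
go_straight(4.1): x += 4.1·cos θ, y += 4.1·sin θ → (10.7216, -9.9128, 288.7000°)
turn_right(89.1°): centre at ρ to the right, rotate −89.1° → (8.8496, -13.7766, 199.6000°)
go_straight(4.51): x += 4.51·cos θ, y += 4.51·sin θ → (4.6009, -15.2895, 199.6000°)
turn_left(126.6°): centre at ρ to the left, rotate +126.6° → (3.9251, -20.7150, 326.2000°)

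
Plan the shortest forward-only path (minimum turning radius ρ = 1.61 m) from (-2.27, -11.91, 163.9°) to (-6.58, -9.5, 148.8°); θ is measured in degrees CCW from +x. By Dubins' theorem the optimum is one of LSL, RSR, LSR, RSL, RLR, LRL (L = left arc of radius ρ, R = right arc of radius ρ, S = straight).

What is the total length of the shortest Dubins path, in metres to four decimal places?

Let ψ = atan2(Δy, Δx) = atan2(2.41, -4.31) = 150.7876° be the start→goal bearing.
Normalize: d = |goal − start| / ρ = 4.938036/1.61 = 3.067103, α = (θ_start − ψ) mod 360° = 13.1124° = 0.228854 rad, β = (θ_goal − ψ) mod 360° = 358.0124° = 6.248495 rad.
Common terms: sin α = 0.226862, cos α = 0.973927, sin β = -0.034684, cos β = 0.999398, cos(α−β) = 0.965473, d² = 9.407122. Work in radians in the unit-radius frame; every candidate has L = ρ·(t + p + q).
LSL: p² = 2 + d² − 2cos(α−β) + 2d(sin α − sin β) = 11.080549; p = √p² = 3.328746; φ = atan2(cos β − cos α, d + sin α − sin β) = 0.007652 rad; t = (φ − α) mod 2π = 6.061983 rad, q = (β − φ) mod 2π = 6.240843 rad → L = 1.61·(6.061983 + 3.328746 + 6.240843) = 1.61·15.631572 = 25.166831 m
RSR: p² = 2 + d² − 2cos(α−β) + 2d(sin β − sin α) = 7.871804; p = √p² = 2.805673; φ = atan2(cos α − cos β, d − sin α + sin β) = -0.009079 rad; t = (α − φ) mod 2π = 0.237933 rad, q = (φ − β) mod 2π = 0.025612 rad → L = 1.61·(0.237933 + 2.805673 + 0.025612) = 1.61·3.069218 = 4.941441 m
LSR: p² = d² − 2 + 2cos(α−β) + 2d(sin α + sin β) = 10.516928; p = √p² = 3.242981; φ = atan2(−cos α − cos β, d + sin α + sin β) − atan2(−2, p) = 0.008205 rad; t = (φ − α) mod 2π = 6.062536 rad, q = (φ − β) mod 2π = 0.042895 rad → L = 1.61·(6.062536 + 3.242981 + 0.042895) = 1.61·9.348412 = 15.050944 m
RSL: p² = d² − 2 + 2cos(α−β) − 2d(sin α + sin β) = 8.159206; p = √p² = 2.856432; φ = atan2(cos α + cos β, d − sin α − sin β) − atan2(2, p) = -0.009308 rad; t = (α − φ) mod 2π = 0.238162 rad, q = (β − φ) mod 2π = 6.257803 rad → L = 1.61·(0.238162 + 2.856432 + 6.257803) = 1.61·9.352398 = 15.057361 m
RLR: c = (6 − d² + 2cos(α−β) + 2d(sin α − sin β))/8 = 0.016025; p = 2π − arccos c = 4.728414 rad; φ = atan2(cos α − cos β, d − sin α + sin β) = -0.009079 rad; t = (α − φ + p/2) mod 2π = 2.602140 rad, q = (α − β − t + p) mod 2π = 2.389819 rad → L = 1.61·(2.602140 + 4.728414 + 2.389819) = 1.61·9.720373 = 15.649801 m
LRL: c = (6 − d² + 2cos(α−β) − 2d(sin α − sin β))/8 = -0.385069; p = 2π − arccos c = 4.317107 rad; φ = atan2(cos β − cos α, d + sin α − sin β) = 0.007652 rad; t = (φ − α + p/2) mod 2π = 1.937351 rad, q = (β − α − t + p) mod 2π = 2.116211 rad → L = 1.61·(1.937351 + 4.317107 + 2.116211) = 1.61·8.370669 = 13.476777 m
Shortest: RSR with L = 4.941441 m ≈ 4.9414 m

4.9414 m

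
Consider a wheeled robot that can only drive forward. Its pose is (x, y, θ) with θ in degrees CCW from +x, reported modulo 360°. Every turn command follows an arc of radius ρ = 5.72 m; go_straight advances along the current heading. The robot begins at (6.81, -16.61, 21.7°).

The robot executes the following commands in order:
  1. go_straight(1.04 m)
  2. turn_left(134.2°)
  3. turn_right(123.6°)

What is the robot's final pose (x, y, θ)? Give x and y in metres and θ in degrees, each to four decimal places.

set_pose: (x, y, θ) = (6.8100, -16.6100, 21.7000°), ρ = 5.72
go_straight(1.04): x += 1.04·cos θ, y += 1.04·sin θ → (7.7763, -16.2255, 21.7000°)
turn_left(134.2°): centre at ρ to the left, rotate +134.2° → (7.9970, -5.6894, 155.9000°)
turn_right(123.6°): centre at ρ to the right, rotate −123.6° → (7.2762, 4.3669, 32.3000°)

(7.2762, 4.3669, 32.3000°)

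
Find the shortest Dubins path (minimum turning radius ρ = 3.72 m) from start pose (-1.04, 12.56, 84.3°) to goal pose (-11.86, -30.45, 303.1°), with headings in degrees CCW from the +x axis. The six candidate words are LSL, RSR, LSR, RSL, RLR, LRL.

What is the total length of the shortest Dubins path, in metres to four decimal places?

Let ψ = atan2(Δy, Δx) = atan2(-43.01, -10.82) = -104.1208° be the start→goal bearing.
Normalize: d = |goal − start| / ρ = 44.350113/3.72 = 11.922073, α = (θ_start − ψ) mod 360° = 188.4208° = 3.288564 rad, β = (θ_goal − ψ) mod 360° = 47.2208° = 0.824159 rad.
Common terms: sin α = -0.146443, cos α = -0.989219, sin β = 0.733977, cos β = 0.679174, cos(α−β) = -0.779338, d² = 142.135832. Work in radians in the unit-radius frame; every candidate has L = ρ·(t + p + q).
LSL: p² = 2 + d² − 2cos(α−β) + 2d(sin α − sin β) = 124.701648; p = √p² = 11.166989; φ = atan2(cos β − cos α, d + sin α − sin β) = 0.149966 rad; t = (φ − α) mod 2π = 3.144587 rad, q = (β − φ) mod 2π = 0.674194 rad → L = 3.72·(3.144587 + 11.166989 + 0.674194) = 3.72·14.985770 = 55.747063 m
RSR: p² = 2 + d² − 2cos(α−β) + 2d(sin β − sin α) = 166.687369; p = √p² = 12.910746; φ = atan2(cos α − cos β, d − sin α + sin β) = -0.129588 rad; t = (α − φ) mod 2π = 3.418152 rad, q = (φ − β) mod 2π = 5.329439 rad → L = 3.72·(3.418152 + 12.910746 + 5.329439) = 3.72·21.658336 = 80.569012 m
LSR: p² = d² − 2 + 2cos(α−β) + 2d(sin α + sin β) = 152.586405; p = √p² = 12.352587; φ = atan2(−cos α − cos β, d + sin α + sin β) − atan2(−2, p) = 0.185296 rad; t = (φ − α) mod 2π = 3.179917 rad, q = (φ − β) mod 2π = 5.644322 rad → L = 3.72·(3.179917 + 12.352587 + 5.644322) = 3.72·21.176826 = 78.777793 m
RSL: p² = d² − 2 + 2cos(α−β) − 2d(sin α + sin β) = 124.567907; p = √p² = 11.160999; φ = atan2(cos α + cos β, d − sin α − sin β) − atan2(2, p) = -0.204661 rad; t = (α − φ) mod 2π = 3.493225 rad, q = (β − φ) mod 2π = 1.028820 rad → L = 3.72·(3.493225 + 11.160999 + 1.028820) = 3.72·15.683044 = 58.340924 m
RLR: c = (6 − d² + 2cos(α−β) + 2d(sin α − sin β))/8 = -19.835921, |c| > 1 → infeasible
LRL: c = (6 − d² + 2cos(α−β) − 2d(sin α − sin β))/8 = -14.587706, |c| > 1 → infeasible
Shortest: LSL with L = 55.747063 m ≈ 55.7471 m

55.7471 m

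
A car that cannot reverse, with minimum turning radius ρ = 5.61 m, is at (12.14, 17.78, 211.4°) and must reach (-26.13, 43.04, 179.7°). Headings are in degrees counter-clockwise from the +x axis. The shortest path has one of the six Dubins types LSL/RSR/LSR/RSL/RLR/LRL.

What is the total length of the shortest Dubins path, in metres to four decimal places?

47.5312 m

Let ψ = atan2(Δy, Δx) = atan2(25.26, -38.27) = 146.5733° be the start→goal bearing.
Normalize: d = |goal − start| / ρ = 45.854776/5.61 = 8.173757, α = (θ_start − ψ) mod 360° = 64.8267° = 1.131439 rad, β = (θ_goal − ψ) mod 360° = 33.1267° = 0.578170 rad.
Common terms: sin α = 0.905025, cos α = 0.425358, sin β = 0.546492, cos β = 0.837464, cos(α−β) = 0.850811, d² = 66.810302. Work in radians in the unit-radius frame; every candidate has L = ρ·(t + p + q).
LSL: p² = 2 + d² − 2cos(α−β) + 2d(sin α − sin β) = 72.969806; p = √p² = 8.542237; φ = atan2(cos β − cos α, d + sin α − sin β) = 0.048262 rad; t = (φ − α) mod 2π = 5.200008 rad, q = (β − φ) mod 2π = 0.529908 rad → L = 5.61·(5.200008 + 8.542237 + 0.529908) = 5.61·14.272153 = 80.066776 m
RSR: p² = 2 + d² − 2cos(α−β) + 2d(sin β − sin α) = 61.247554; p = √p² = 7.826082; φ = atan2(cos α − cos β, d − sin α + sin β) = -0.052682 rad; t = (α − φ) mod 2π = 1.184122 rad, q = (φ − β) mod 2π = 5.652333 rad → L = 5.61·(1.184122 + 7.826082 + 5.652333) = 5.61·14.662536 = 82.256829 m
LSR: p² = d² − 2 + 2cos(α−β) + 2d(sin α + sin β) = 90.240625; p = √p² = 9.499507; φ = atan2(−cos α − cos β, d + sin α + sin β) − atan2(−2, p) = 0.077053 rad; t = (φ − α) mod 2π = 5.228799 rad, q = (φ − β) mod 2π = 5.782069 rad → L = 5.61·(5.228799 + 9.499507 + 5.782069) = 5.61·20.510375 = 115.063202 m
RSL: p² = d² − 2 + 2cos(α−β) − 2d(sin α + sin β) = 42.783223; p = √p² = 6.540889; φ = atan2(cos α + cos β, d − sin α − sin β) − atan2(2, p) = -0.111048 rad; t = (α − φ) mod 2π = 1.242487 rad, q = (β − φ) mod 2π = 0.689218 rad → L = 5.61·(1.242487 + 6.540889 + 0.689218) = 5.61·8.472593 = 47.531247 m
RLR: c = (6 − d² + 2cos(α−β) + 2d(sin α − sin β))/8 = -6.655944, |c| > 1 → infeasible
LRL: c = (6 − d² + 2cos(α−β) − 2d(sin α − sin β))/8 = -8.121226, |c| > 1 → infeasible
Shortest: RSL with L = 47.531247 m ≈ 47.5312 m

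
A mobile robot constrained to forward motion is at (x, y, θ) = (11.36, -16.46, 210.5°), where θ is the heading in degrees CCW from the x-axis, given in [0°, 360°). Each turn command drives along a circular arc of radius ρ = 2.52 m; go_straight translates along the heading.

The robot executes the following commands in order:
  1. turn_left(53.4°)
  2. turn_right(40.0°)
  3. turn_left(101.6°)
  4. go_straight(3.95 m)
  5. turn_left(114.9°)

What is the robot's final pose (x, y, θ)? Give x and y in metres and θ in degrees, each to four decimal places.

set_pose: (x, y, θ) = (11.3600, -16.4600, 210.5000°), ρ = 2.52
turn_left(53.4°): centre at ρ to the left, rotate +53.4° → (10.1333, -18.3635, 263.9000°)
turn_right(40.0°): centre at ρ to the right, rotate −40.0° → (9.3749, -19.9115, 223.9000°)
turn_left(101.6°): centre at ρ to the left, rotate +101.6° → (9.6949, -23.8041, 325.5000°)
go_straight(3.95): x += 3.95·cos θ, y += 3.95·sin θ → (12.9502, -26.0414, 325.5000°)
turn_left(114.9°): centre at ρ to the left, rotate +114.9° → (16.8623, -24.3849, 440.4000° ≡ 80.4000°)

(16.8623, -24.3849, 80.4000°)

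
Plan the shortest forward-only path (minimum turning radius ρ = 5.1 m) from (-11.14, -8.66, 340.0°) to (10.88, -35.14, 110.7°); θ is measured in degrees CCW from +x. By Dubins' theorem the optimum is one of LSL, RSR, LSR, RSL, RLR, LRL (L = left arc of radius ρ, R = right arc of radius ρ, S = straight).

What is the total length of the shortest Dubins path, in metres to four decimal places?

Let ψ = atan2(Δy, Δx) = atan2(-26.48, 22.02) = -50.2541° be the start→goal bearing.
Normalize: d = |goal − start| / ρ = 34.439379/5.1 = 6.752819, α = (θ_start − ψ) mod 360° = 30.2541° = 0.528033 rad, β = (θ_goal − ψ) mod 360° = 160.9541° = 2.809179 rad.
Common terms: sin α = 0.503835, cos α = 0.863800, sin β = 0.326326, cos β = -0.945257, cos(α−β) = -0.652098, d² = 45.600569. Work in radians in the unit-radius frame; every candidate has L = ρ·(t + p + q).
LSL: p² = 2 + d² − 2cos(α−β) + 2d(sin α − sin β) = 51.302144; p = √p² = 7.162551; φ = atan2(cos β − cos α, d + sin α − sin β) = -0.255337 rad; t = (φ − α) mod 2π = 5.499815 rad, q = (β − φ) mod 2π = 3.064516 rad → L = 5.1·(5.499815 + 7.162551 + 3.064516) = 5.1·15.726882 = 80.207099 m
RSR: p² = 2 + d² − 2cos(α−β) + 2d(sin β − sin α) = 46.507388; p = √p² = 6.819633; φ = atan2(cos α − cos β, d − sin α + sin β) = 0.268486 rad; t = (α − φ) mod 2π = 0.259547 rad, q = (φ − β) mod 2π = 3.742493 rad → L = 5.1·(0.259547 + 6.819633 + 3.742493) = 5.1·10.821673 = 55.190530 m
LSR: p² = d² − 2 + 2cos(α−β) + 2d(sin α + sin β) = 53.508231; p = √p² = 7.314932; φ = atan2(−cos α − cos β, d + sin α + sin β) − atan2(−2, p) = 0.277632 rad; t = (φ − α) mod 2π = 6.032784 rad, q = (φ − β) mod 2π = 3.751639 rad → L = 5.1·(6.032784 + 7.314932 + 3.751639) = 5.1·17.099356 = 87.206713 m
RSL: p² = d² − 2 + 2cos(α−β) − 2d(sin α + sin β) = 31.084513; p = √p² = 5.575349; φ = atan2(cos α + cos β, d − sin α − sin β) − atan2(2, p) = -0.358176 rad; t = (α − φ) mod 2π = 0.886210 rad, q = (β − φ) mod 2π = 3.167355 rad → L = 5.1·(0.886210 + 5.575349 + 3.167355) = 5.1·9.628913 = 49.107457 m
RLR: c = (6 − d² + 2cos(α−β) + 2d(sin α − sin β))/8 = -4.813424, |c| > 1 → infeasible
LRL: c = (6 − d² + 2cos(α−β) − 2d(sin α − sin β))/8 = -5.412768, |c| > 1 → infeasible
Shortest: RSL with L = 49.107457 m ≈ 49.1075 m

49.1075 m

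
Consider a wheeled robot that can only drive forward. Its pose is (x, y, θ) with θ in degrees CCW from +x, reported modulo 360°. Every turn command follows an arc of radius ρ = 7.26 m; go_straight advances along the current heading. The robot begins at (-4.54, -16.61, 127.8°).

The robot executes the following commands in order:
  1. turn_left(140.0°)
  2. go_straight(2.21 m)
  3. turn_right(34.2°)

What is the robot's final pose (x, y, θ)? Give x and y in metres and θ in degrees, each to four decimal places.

set_pose: (x, y, θ) = (-4.5400, -16.6100, 127.8000°), ρ = 7.26
turn_left(140.0°): centre at ρ to the left, rotate +140.0° → (-17.5312, -20.7810, 267.8000°)
go_straight(2.21): x += 2.21·cos θ, y += 2.21·sin θ → (-17.6160, -22.9894, 267.8000°)
turn_right(34.2°): centre at ρ to the right, rotate −34.2° → (-19.0271, -27.0189, 233.6000°)

(-19.0271, -27.0189, 233.6000°)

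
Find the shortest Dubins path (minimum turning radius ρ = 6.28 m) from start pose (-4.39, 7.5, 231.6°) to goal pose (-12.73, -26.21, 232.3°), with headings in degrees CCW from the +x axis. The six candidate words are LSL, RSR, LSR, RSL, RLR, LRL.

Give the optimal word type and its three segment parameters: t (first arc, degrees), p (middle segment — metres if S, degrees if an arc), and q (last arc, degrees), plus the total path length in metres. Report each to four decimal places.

LSR: t = 26.6497°, p = 29.1372 m, q = 25.9497°, L = 34.9024 m

Let ψ = atan2(Δy, Δx) = atan2(-33.71, -8.34) = -103.8962° be the start→goal bearing.
Normalize: d = |goal − start| / ρ = 34.726355/6.28 = 5.529674, α = (θ_start − ψ) mod 360° = 335.4962° = 5.855513 rad, β = (θ_goal − ψ) mod 360° = 336.1962° = 5.867730 rad.
Common terms: sin α = -0.414754, cos α = 0.909934, sin β = -0.403606, cos β = 0.914933, cos(α−β) = 0.999925, d² = 30.577298. Work in radians in the unit-radius frame; every candidate has L = ρ·(t + p + q).
LSL: p² = 2 + d² − 2cos(α−β) + 2d(sin α − sin β) = 30.454162; p = √p² = 5.518529; φ = atan2(cos β − cos α, d + sin α − sin β) = 0.000906 rad; t = (φ − α) mod 2π = 0.428578 rad, q = (β − φ) mod 2π = 5.866824 rad → L = 6.28·(0.428578 + 5.518529 + 5.866824) = 6.28·11.813932 = 74.191490 m
RSR: p² = 2 + d² − 2cos(α−β) + 2d(sin β − sin α) = 30.700732; p = √p² = 5.540824; φ = atan2(cos α − cos β, d − sin α + sin β) = -0.000902 rad; t = (α − φ) mod 2π = 5.856415 rad, q = (φ − β) mod 2π = 0.414553 rad → L = 6.28·(5.856415 + 5.540824 + 0.414553) = 6.28·11.811792 = 74.178055 m
LSR: p² = d² − 2 + 2cos(α−β) + 2d(sin α + sin β) = 21.526620; p = √p² = 4.639679; φ = atan2(−cos α − cos β, d + sin α + sin β) − atan2(−2, p) = 0.037453 rad; t = (φ − α) mod 2π = 0.465126 rad, q = (φ − β) mod 2π = 0.452908 rad → L = 6.28·(0.465126 + 4.639679 + 0.452908) = 6.28·5.557713 = 34.902436 m
RSL: p² = d² − 2 + 2cos(α−β) − 2d(sin α + sin β) = 39.627677; p = √p² = 6.295052; φ = atan2(cos α + cos β, d − sin α − sin β) − atan2(2, p) = -0.027702 rad; t = (α − φ) mod 2π = 5.883216 rad, q = (β − φ) mod 2π = 5.895433 rad → L = 6.28·(5.883216 + 6.295052 + 5.895433) = 6.28·18.073700 = 113.502837 m
RLR: c = (6 − d² + 2cos(α−β) + 2d(sin α − sin β))/8 = -2.837592, |c| > 1 → infeasible
LRL: c = (6 − d² + 2cos(α−β) − 2d(sin α − sin β))/8 = -2.806770, |c| > 1 → infeasible
Shortest: LSR with L = 34.902436 m ≈ 34.9024 m
Convert LSR to answer units (arcs ×180/π): t = 0.465126·180/π = 26.6497°, p = ρ·p = 6.28·4.639679 = 29.1372 m, q = 0.452908·180/π = 25.9497°, L = 34.9024 m.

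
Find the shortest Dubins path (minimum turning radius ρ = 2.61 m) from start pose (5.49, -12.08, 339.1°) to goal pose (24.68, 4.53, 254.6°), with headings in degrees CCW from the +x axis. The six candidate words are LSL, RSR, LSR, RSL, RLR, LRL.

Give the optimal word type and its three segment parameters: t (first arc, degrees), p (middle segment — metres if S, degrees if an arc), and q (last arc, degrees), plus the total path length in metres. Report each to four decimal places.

LSR: t = 78.2082°, p = 21.0130 m, q = 162.7082°, L = 31.9875 m

Let ψ = atan2(Δy, Δx) = atan2(16.61, 19.19) = 40.8780° be the start→goal bearing.
Normalize: d = |goal − start| / ρ = 25.380075/2.61 = 9.724167, α = (θ_start − ψ) mod 360° = 298.2220° = 5.204956 rad, β = (θ_goal − ψ) mod 360° = 213.7220° = 3.730153 rad.
Common terms: sin α = -0.881122, cos α = 0.472889, sin β = -0.555164, cos β = -0.831741, cos(α−β) = 0.095846, d² = 94.559416. Work in radians in the unit-radius frame; every candidate has L = ρ·(t + p + q).
LSL: p² = 2 + d² − 2cos(α−β) + 2d(sin α − sin β) = 90.028388; p = √p² = 9.488329; φ = atan2(cos β − cos α, d + sin α − sin β) = -0.137935 rad; t = (φ − α) mod 2π = 0.940294 rad, q = (β − φ) mod 2π = 3.868088 rad → L = 2.61·(0.940294 + 9.488329 + 3.868088) = 2.61·14.296711 = 37.314416 m
RSR: p² = 2 + d² − 2cos(α−β) + 2d(sin β − sin α) = 102.707062; p = √p² = 10.134449; φ = atan2(cos α − cos β, d − sin α + sin β) = 0.129090 rad; t = (α − φ) mod 2π = 5.075866 rad, q = (φ − β) mod 2π = 2.682123 rad → L = 2.61·(5.075866 + 10.134449 + 2.682123) = 2.61·17.892438 = 46.699263 m
LSR: p² = d² − 2 + 2cos(α−β) + 2d(sin α + sin β) = 64.817742; p = √p² = 8.050947; φ = atan2(−cos α − cos β, d + sin α + sin β) − atan2(−2, p) = 0.286760 rad; t = (φ − α) mod 2π = 1.364990 rad, q = (φ − β) mod 2π = 2.839793 rad → L = 2.61·(1.364990 + 8.050947 + 2.839793) = 2.61·12.255729 = 31.987454 m
RSL: p² = d² − 2 + 2cos(α−β) − 2d(sin α + sin β) = 120.684474; p = √p² = 10.985649; φ = atan2(cos α + cos β, d − sin α − sin β) − atan2(2, p) = -0.212226 rad; t = (α − φ) mod 2π = 5.417182 rad, q = (β − φ) mod 2π = 3.942379 rad → L = 2.61·(5.417182 + 10.985649 + 3.942379) = 2.61·20.345210 = 53.100997 m
RLR: c = (6 − d² + 2cos(α−β) + 2d(sin α − sin β))/8 = -11.838383, |c| > 1 → infeasible
LRL: c = (6 − d² + 2cos(α−β) − 2d(sin α − sin β))/8 = -10.253548, |c| > 1 → infeasible
Shortest: LSR with L = 31.987454 m ≈ 31.9875 m
Convert LSR to answer units (arcs ×180/π): t = 1.364990·180/π = 78.2082°, p = ρ·p = 2.61·8.050947 = 21.0130 m, q = 2.839793·180/π = 162.7082°, L = 31.9875 m.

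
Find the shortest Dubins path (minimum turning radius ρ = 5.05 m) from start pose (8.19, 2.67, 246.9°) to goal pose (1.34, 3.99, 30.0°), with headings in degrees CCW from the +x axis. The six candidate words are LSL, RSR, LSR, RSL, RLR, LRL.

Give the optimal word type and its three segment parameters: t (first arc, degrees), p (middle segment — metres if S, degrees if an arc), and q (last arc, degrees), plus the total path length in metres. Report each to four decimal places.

Let ψ = atan2(Δy, Δx) = atan2(1.32, -6.85) = 169.0928° be the start→goal bearing.
Normalize: d = |goal − start| / ρ = 6.976023/5.05 = 1.381391, α = (θ_start − ψ) mod 360° = 77.8072° = 1.357993 rad, β = (θ_goal − ψ) mod 360° = 220.9072° = 3.855559 rad.
Common terms: sin α = 0.977443, cos α = 0.211201, sin β = -0.654836, cos β = -0.755771, cos(α−β) = -0.799685, d² = 1.908240. Work in radians in the unit-radius frame; every candidate has L = ρ·(t + p + q).
LSL: p² = 2 + d² − 2cos(α−β) + 2d(sin α − sin β) = 10.017240; p = √p² = 3.165002; φ = atan2(cos β − cos α, d + sin α − sin β) = -0.310485 rad; t = (φ − α) mod 2π = 4.614708 rad, q = (β − φ) mod 2π = 4.166043 rad → L = 5.05·(4.614708 + 3.165002 + 4.166043) = 5.05·11.945754 = 60.326057 m
RSR: p² = 2 + d² − 2cos(α−β) + 2d(sin β − sin α) = 0.997980; p = √p² = 0.998989; φ = atan2(cos α − cos β, d − sin α + sin β) = 1.824656 rad; t = (α − φ) mod 2π = 5.816522 rad, q = (φ − β) mod 2π = 4.252283 rad → L = 5.05·(5.816522 + 0.998989 + 4.252283) = 5.05·11.067794 = 55.892359 m
LSR: p² = d² − 2 + 2cos(α−β) + 2d(sin α + sin β) = -0.799838 < 0 → infeasible
RSL: p² = d² − 2 + 2cos(α−β) − 2d(sin α + sin β) = -2.582420 < 0 → infeasible
RLR: c = (6 − d² + 2cos(α−β) + 2d(sin α − sin β))/8 = 0.875253; p = 2π − arccos c = 5.778347 rad; φ = atan2(cos α − cos β, d − sin α + sin β) = 1.824656 rad; t = (α − φ + p/2) mod 2π = 2.422510 rad, q = (α − β − t + p) mod 2π = 0.858271 rad → L = 5.05·(2.422510 + 5.778347 + 0.858271) = 5.05·9.059127 = 45.748592 m
LRL: c = (6 − d² + 2cos(α−β) − 2d(sin α − sin β))/8 = -0.252155; p = 2π − arccos c = 4.457482 rad; φ = atan2(cos β − cos α, d + sin α − sin β) = -0.310485 rad; t = (φ − α + p/2) mod 2π = 0.560264 rad, q = (β − α − t + p) mod 2π = 0.111599 rad → L = 5.05·(0.560264 + 4.457482 + 0.111599) = 5.05·5.129346 = 25.903196 m
Shortest: LRL with L = 25.903196 m ≈ 25.9032 m
Convert LRL to answer units (arcs ×180/π): t = 0.560264·180/π = 32.1008°, p = 4.457482·180/π = 255.3949°, q = 0.111599·180/π = 6.3942°, L = 25.9032 m.

LRL: t = 32.1008°, p = 255.3949°, q = 6.3942°, L = 25.9032 m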